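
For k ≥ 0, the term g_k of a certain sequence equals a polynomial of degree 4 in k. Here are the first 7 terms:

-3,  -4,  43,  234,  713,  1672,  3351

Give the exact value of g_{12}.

48033

1st diffs: -1, 47, 191, 479, 959, 1679.
2nd diffs: 48, 144, 288, 480, 720.
3rd diffs: 96, 144, 192, 240.
4th diffs: 48, 48, 48 (constant).
Newton forward-difference form: g_k = -3 + (-1)·C(k,1) + 48·C(k,2) + 96·C(k,3) + 48·C(k,4).
At k = 12: k = 12, so g_{12} = -3 - 12 + 3168 + 21120 + 23760 = 48033.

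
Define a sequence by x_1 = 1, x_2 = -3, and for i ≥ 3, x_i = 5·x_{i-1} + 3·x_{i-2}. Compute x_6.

-2112

Applying the relation repeatedly:
x_3 = -12, x_4 = -69, x_5 = -381, x_6 = -2112.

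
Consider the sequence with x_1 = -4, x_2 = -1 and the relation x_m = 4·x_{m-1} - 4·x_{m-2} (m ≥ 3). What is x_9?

6144

Applying the relation repeatedly:
x_3 = 12;  x_4 = 52;  x_5 = 160;  x_6 = 432;  x_7 = 1088;  x_8 = 2624;  x_9 = 6144.
(Characteristic roots are 2 and 2.)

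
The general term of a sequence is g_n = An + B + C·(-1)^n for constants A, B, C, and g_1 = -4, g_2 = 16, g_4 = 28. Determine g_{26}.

At n = 1, 2, 4: A + B - C = -4; 2A + B + C = 16; 4A + B + C = 28.
Subtracting the first from the second: A + 2C = 20.
Subtracting the second from the third: 2A = 12.
Solving: C = 7, A = 6, then B = -3.
Hence g_{26} = 6·26 + (-3) + 7·1 = 160.

160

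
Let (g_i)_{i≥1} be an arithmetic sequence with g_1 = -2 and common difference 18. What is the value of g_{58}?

1024

g_i = -2 + (i - 1)·18.
g_{58} = -2 + 57·18 = 1024.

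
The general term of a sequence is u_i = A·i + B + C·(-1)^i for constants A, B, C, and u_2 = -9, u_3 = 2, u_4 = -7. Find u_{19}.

At i = 2, 3, 4: 2A + B + C = -9; 3A + B - C = 2; 4A + B + C = -7.
Subtracting the first from the second: A - 2C = 11.
Subtracting the second from the third: A + 2C = -9.
Solving: C = -5, A = 1, then B = -6.
So u_i = 1·i + (-6) + (-5)·(-1)^i; at i=19 this is 18.

18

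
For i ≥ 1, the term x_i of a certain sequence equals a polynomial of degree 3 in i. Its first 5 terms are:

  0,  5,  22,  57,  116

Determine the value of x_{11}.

1st diffs: 5, 17, 35, 59.
2nd diffs: 12, 18, 24.
3rd diffs: 6, 6 (constant).
So x_i = i^3 - 2i + 1.
Evaluating at i = 11 gives x_{11} = 1310.

1310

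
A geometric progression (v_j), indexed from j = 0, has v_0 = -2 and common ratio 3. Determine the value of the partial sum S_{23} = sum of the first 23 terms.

v_j = (-2)·3^(j-0).
S = (-2)·(3^23 - 1)/(3 - 1) = (-2)·(94143178827 - 1)/(2) = -94143178826.

-94143178826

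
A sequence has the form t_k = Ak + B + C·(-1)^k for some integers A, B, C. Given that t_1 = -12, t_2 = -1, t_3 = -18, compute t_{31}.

-102

At k = 1, 2, 3: A + B - C = -12; 2A + B + C = -1; 3A + B - C = -18.
Subtracting the first from the second: A + 2C = 11.
Subtracting the second from the third: A - 2C = -17.
Solving: C = 7, A = -3, then B = -2.
So t_k = -3·k + (-2) + 7·(-1)^k; at k=31 this is -102.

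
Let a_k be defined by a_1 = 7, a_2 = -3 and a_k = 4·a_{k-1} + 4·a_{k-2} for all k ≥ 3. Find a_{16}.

Step forward from the initial values:
a_3 = 16  a_4 = 52  a_5 = 272  …  a_{13} = 79450112  a_{14} = 383619072  a_{15} = 1852276736  a_{16} = 8943583232.

8943583232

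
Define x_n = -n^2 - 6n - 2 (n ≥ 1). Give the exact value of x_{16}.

x_{16} = -1·16^2 - 6·16 - 2 = -354.

-354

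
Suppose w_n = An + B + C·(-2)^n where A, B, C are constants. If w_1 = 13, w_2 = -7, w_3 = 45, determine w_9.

2085

Plug in n = 1, 2, 3: A + B - 2C = 13; 2A + B + 4C = -7; 3A + B - 8C = 45.
Subtracting the first from the second: A + 6C = -20.
Subtracting the second from the third: A - 12C = 52.
Solving: C = -4, A = 4, then B = 1.
Hence w_9 = 4·9 + 1 + (-4)·(-512) = 2085.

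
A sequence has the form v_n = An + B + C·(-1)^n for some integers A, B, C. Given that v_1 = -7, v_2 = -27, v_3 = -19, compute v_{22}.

-147

The three given values yield: A + B - C = -7; 2A + B + C = -27; 3A + B - C = -19.
Subtracting the first from the second: A + 2C = -20.
Subtracting the second from the third: A - 2C = 8.
Solving: C = -7, A = -6, then B = -8.
So v_n = -6·n + (-8) + (-7)·(-1)^n; at n=22 this is -147.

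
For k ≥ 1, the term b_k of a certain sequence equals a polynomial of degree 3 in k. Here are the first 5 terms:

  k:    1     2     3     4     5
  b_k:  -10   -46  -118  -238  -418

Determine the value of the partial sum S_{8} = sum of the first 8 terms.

1st diffs: -36, -72, -120, -180.
2nd diffs: -36, -48, -60.
3rd diffs: -12, -12 (constant).
So b_k = -2k^3 - 6k^2 - 4k + 2.
Continuing: -670, -1006, -1438.
Summing k = 1..8 (8 terms) gives -3944.

-3944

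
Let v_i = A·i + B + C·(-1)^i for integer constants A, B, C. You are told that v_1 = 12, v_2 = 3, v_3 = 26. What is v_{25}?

180

The three given values yield: A + B - C = 12; 2A + B + C = 3; 3A + B - C = 26.
Subtracting the first from the second: A + 2C = -9.
Subtracting the second from the third: A - 2C = 23.
Solving: C = -8, A = 7, then B = -3.
So v_i = 7·i + (-3) + (-8)·(-1)^i; at i=25 this is 180.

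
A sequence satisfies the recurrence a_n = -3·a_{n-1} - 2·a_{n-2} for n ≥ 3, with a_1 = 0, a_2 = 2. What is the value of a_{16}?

Applying the relation repeatedly:
a_3 = -6;  a_4 = 14;  a_5 = -30;  …;  a_{13} = -8190;  a_{14} = 16382;  a_{15} = -32766;  a_{16} = 65534.
(Characteristic roots are -1 and -2.)

65534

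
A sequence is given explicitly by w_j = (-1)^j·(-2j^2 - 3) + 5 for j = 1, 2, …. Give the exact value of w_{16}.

(-1)^16 = 1; -2j^2 - 3 at j=16 is -515; so w_{16} = -510.

-510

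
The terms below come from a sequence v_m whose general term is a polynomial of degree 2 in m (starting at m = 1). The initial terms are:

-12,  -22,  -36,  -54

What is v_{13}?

-396

1st diffs: -10, -14, -18.
2nd diffs: -4, -4 (constant).
Newton forward-difference form: v_m = -12 + (-10)·C(m-1,1) + (-4)·C(m-1,2).
At m = 13: m-1 = 12, so v_{13} = -12 - 120 - 264 = -396.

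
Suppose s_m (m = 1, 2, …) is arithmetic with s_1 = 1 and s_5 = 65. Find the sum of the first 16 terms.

1936

Common difference d = (65 - 1) / (5 - 1) = 16.
s_m = 1 + (m - 1)·16.
s_{16} = 241; S = 16·(1 + 241)/2 = 1936.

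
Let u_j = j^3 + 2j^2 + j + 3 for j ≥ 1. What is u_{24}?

15003

u_{24} = 1·24^3 + 2·24^2 + 1·24 + 3 = 15003.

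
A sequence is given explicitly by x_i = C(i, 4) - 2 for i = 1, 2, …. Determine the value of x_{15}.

1363

C(15, 4) = 1365, so x_{15} = 1363.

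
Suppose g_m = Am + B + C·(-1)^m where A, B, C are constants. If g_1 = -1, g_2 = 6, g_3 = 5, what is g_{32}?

96

The three given values yield: A + B - C = -1; 2A + B + C = 6; 3A + B - C = 5.
Subtracting the first from the second: A + 2C = 7.
Subtracting the second from the third: A - 2C = -1.
Solving: C = 2, A = 3, then B = -2.
So g_m = 3·m + (-2) + 2·(-1)^m; at m=32 this is 96.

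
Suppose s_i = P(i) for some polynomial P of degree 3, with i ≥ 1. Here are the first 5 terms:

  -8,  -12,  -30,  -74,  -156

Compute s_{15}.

1st diffs: -4, -18, -44, -82.
2nd diffs: -14, -26, -38.
3rd diffs: -12, -12 (constant).
So s_i = -2i^3 + 5i^2 - 5i - 6.
Evaluating at i = 15 gives s_{15} = -5706.

-5706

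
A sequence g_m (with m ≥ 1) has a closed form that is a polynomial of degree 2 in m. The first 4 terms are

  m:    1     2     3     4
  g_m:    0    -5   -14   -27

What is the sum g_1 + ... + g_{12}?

1st diffs: -5, -9, -13.
2nd diffs: -4, -4 (constant).
Newton forward-difference form: g_m = (-5)·C(m-1,1) + (-4)·C(m-1,2).
Continuing: …, -44, -65, -90, -119, …, g_{12} = -275.
Summing m = 1..12 (12 terms) gives -1210.

-1210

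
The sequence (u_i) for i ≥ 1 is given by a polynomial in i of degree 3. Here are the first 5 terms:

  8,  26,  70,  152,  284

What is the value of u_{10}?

2114

1st diffs: 18, 44, 82, 132.
2nd diffs: 26, 38, 50.
3rd diffs: 12, 12 (constant).
So u_i = 2i^3 + i^2 + i + 4.
Evaluating at i = 10 gives u_{10} = 2114.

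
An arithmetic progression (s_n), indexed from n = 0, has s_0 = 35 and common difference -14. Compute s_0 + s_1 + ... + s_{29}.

-5040

s_n = 35 + (n - 0)·(-14).
s_{29} = -371; S = 30·(35 + (-371))/2 = -5040.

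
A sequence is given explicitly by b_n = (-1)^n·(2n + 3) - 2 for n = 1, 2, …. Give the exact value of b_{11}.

(-1)^11 = -1; 2n + 3 at n=11 is 25; so b_{11} = -27.

-27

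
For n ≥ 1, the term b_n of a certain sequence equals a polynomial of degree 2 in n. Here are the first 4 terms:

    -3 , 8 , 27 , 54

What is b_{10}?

1st diffs: 11, 19, 27.
2nd diffs: 8, 8 (constant).
Newton forward-difference form: b_n = -3 + 11·C(n-1,1) + 8·C(n-1,2).
At n = 10: n-1 = 9, so b_{10} = -3 + 99 + 288 = 384.

384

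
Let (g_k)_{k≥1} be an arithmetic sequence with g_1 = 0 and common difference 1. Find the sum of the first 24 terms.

g_k = 0 + (k - 1)·1.
g_{24} = 23; S = 24·(0 + 23)/2 = 276.

276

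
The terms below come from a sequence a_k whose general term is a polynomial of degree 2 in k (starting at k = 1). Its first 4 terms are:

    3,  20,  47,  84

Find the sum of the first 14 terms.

1st diffs: 17, 27, 37.
2nd diffs: 10, 10 (constant).
Newton forward-difference form: a_k = 3 + 17·C(k-1,1) + 10·C(k-1,2).
Continuing: …, 131, 188, 255, 332, …, a_{14} = 1004.
Summing k = 1..14 (14 terms) gives 5229.

5229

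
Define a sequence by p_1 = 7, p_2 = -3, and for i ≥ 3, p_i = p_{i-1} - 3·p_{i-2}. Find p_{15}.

p_3 = -24, p_4 = -15, p_5 = 57, …, p_{12} = -1410, p_{13} = -5793, p_{14} = -1563, p_{15} = 15816.

15816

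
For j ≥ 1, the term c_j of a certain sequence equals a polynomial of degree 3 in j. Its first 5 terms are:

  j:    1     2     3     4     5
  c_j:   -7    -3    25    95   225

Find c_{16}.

1st diffs: 4, 28, 70, 130.
2nd diffs: 24, 42, 60.
3rd diffs: 18, 18 (constant).
Newton forward-difference form: c_j = -7 + 4·C(j-1,1) + 24·C(j-1,2) + 18·C(j-1,3).
At j = 16: j-1 = 15, so c_{16} = -7 + 60 + 2520 + 8190 = 10763.

10763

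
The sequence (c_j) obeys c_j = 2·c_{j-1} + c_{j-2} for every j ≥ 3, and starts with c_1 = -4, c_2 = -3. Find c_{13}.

Iterate the recurrence:
c_3 = -10;  c_4 = -23;  c_5 = -56;  …;  c_{10} = -4587;  c_{11} = -11074;  c_{12} = -26735;  c_{13} = -64544.

-64544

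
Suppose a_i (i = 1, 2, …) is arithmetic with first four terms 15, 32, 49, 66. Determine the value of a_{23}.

389

Common difference d = 17.
a_i = 15 + (i - 1)·17.
a_{23} = 15 + 22·17 = 389.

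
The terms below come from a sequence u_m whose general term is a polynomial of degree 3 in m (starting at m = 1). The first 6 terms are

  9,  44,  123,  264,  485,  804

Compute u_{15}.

1st diffs: 35, 79, 141, 221, 319.
2nd diffs: 44, 62, 80, 98.
3rd diffs: 18, 18, 18 (constant).
Newton forward-difference form: u_m = 9 + 35·C(m-1,1) + 44·C(m-1,2) + 18·C(m-1,3).
At m = 15: m-1 = 14, so u_{15} = 9 + 490 + 4004 + 6552 = 11055.

11055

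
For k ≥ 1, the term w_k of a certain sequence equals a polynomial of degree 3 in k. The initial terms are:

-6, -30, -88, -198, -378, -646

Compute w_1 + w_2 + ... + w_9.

1st diffs: -24, -58, -110, -180, -268.
2nd diffs: -34, -52, -70, -88.
3rd diffs: -18, -18, -18 (constant).
So w_k = -3k^3 + k^2 - 6k + 2.
Continuing: -1020, -1518, -2158.
Summing k = 1..9 (9 terms) gives -6042.

-6042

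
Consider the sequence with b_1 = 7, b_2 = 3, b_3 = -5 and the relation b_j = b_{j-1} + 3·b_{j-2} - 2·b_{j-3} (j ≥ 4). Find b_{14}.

Iterate the recurrence:
b_4 = -10  b_5 = -31  b_6 = -51  …  b_{11} = -1907  b_{12} = -3583  b_{13} = -7540  b_{14} = -14475.

-14475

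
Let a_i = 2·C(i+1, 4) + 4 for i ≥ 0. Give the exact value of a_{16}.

C(17, 4) = 2380, so a_{16} = 4764.

4764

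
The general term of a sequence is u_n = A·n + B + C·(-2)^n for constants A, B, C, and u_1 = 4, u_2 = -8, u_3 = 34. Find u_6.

Write the equations: A + B - 2C = 4; 2A + B + 4C = -8; 3A + B - 8C = 34.
Subtracting the first from the second: A + 6C = -12.
Subtracting the second from the third: A - 12C = 42.
Solving: C = -3, A = 6, then B = -8.
So u_n = 6·n + (-8) + (-3)·(-2)^n; at n=6 this is -164.

-164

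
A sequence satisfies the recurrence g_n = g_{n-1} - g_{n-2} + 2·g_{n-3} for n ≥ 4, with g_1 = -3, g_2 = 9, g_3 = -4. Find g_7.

Iterate the recurrence:
g_4 = -19;  g_5 = 3;  g_6 = 14;  g_7 = -27.

-27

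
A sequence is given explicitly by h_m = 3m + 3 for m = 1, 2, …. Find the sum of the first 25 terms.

1050

Over m = 1..25: Σm = 325.
Total = (3)·325 + (3)·25 = 1050.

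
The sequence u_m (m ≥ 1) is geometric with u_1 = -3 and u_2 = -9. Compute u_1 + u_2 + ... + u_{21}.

-15690529803

Common ratio r = 3.
u_m = (-3)·3^(m-1).
S = (-3)·(3^21 - 1)/(3 - 1) = (-3)·(10460353203 - 1)/(2) = -15690529803.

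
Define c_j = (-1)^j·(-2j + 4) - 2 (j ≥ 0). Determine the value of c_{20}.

-38

(-1)^20 = 1; -2j + 4 at j=20 is -36; so c_{20} = -38.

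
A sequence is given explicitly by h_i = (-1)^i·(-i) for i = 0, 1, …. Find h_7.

(-1)^7 = -1; -i at i=7 is -7; so h_7 = 7.

7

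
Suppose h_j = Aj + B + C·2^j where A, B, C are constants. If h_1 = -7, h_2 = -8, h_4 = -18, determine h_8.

-254

Write the equations: A + B + 2C = -7; 2A + B + 4C = -8; 4A + B + 16C = -18.
Subtracting the first from the second: A + 2C = -1.
Subtracting the second from the third: 2A + 12C = -10.
Solving: C = -1, A = 1, then B = -6.
Hence h_8 = 1·8 + (-6) + (-1)·256 = -254.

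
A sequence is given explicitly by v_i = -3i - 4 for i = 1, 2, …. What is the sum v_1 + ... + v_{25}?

-1075

Over i = 1..25: Σi = 325.
Total = (-3)·325 + (-4)·25 = -1075.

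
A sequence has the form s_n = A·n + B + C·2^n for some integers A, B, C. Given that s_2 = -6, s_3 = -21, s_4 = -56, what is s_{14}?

The three given values yield: 2A + B + 4C = -6; 3A + B + 8C = -21; 4A + B + 16C = -56.
Subtracting the first from the second: A + 4C = -15.
Subtracting the second from the third: A + 8C = -35.
Solving: C = -5, A = 5, then B = 4.
So s_n = 5·n + 4 + (-5)·2^n; at n=14 this is -81846.

-81846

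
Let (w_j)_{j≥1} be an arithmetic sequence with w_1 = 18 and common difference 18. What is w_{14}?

252

w_j = 18 + (j - 1)·18.
w_{14} = 18 + 13·18 = 252.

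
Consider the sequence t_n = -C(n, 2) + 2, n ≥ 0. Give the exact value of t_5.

-8

C(5, 2) = 10, so t_5 = -8.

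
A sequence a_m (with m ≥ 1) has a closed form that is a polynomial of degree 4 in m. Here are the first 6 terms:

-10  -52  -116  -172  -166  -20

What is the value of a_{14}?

1st diffs: -42, -64, -56, 6, 146.
2nd diffs: -22, 8, 62, 140.
3rd diffs: 30, 54, 78.
4th diffs: 24, 24 (constant).
Newton forward-difference form: a_m = -10 + (-42)·C(m-1,1) + (-22)·C(m-1,2) + 30·C(m-1,3) + 24·C(m-1,4).
At m = 14: m-1 = 13, so a_{14} = -10 - 546 - 1716 + 8580 + 17160 = 23468.

23468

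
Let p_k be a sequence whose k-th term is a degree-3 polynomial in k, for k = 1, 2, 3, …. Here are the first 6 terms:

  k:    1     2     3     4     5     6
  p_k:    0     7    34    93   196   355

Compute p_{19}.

1st diffs: 7, 27, 59, 103, 159.
2nd diffs: 20, 32, 44, 56.
3rd diffs: 12, 12, 12 (constant).
Newton forward-difference form: p_k = 7·C(k-1,1) + 20·C(k-1,2) + 12·C(k-1,3).
At k = 19: k-1 = 18, so p_{19} = 126 + 3060 + 9792 = 12978.

12978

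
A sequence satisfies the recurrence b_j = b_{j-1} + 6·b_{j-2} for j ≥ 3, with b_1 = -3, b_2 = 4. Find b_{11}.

-26282

Step forward from the initial values:
b_3 = -14  b_4 = 10  b_5 = -74  b_6 = -14  b_7 = -458  b_8 = -542  b_9 = -3290  b_{10} = -6542  b_{11} = -26282.
(Characteristic roots are 3 and -2.)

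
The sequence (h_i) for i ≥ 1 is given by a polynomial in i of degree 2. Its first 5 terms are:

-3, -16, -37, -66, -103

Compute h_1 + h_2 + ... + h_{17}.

-7259

1st diffs: -13, -21, -29, -37.
2nd diffs: -8, -8, -8 (constant).
Newton forward-difference form: h_i = -3 + (-13)·C(i-1,1) + (-8)·C(i-1,2).
Continuing: …, -148, -201, -262, -331, …, h_{17} = -1171.
Summing i = 1..17 (17 terms) gives -7259.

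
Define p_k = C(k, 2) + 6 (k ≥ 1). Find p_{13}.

C(13, 2) = 78, so p_{13} = 84.

84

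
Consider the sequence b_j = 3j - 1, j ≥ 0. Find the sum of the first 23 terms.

Over j = 0..22: Σj = 253.
Total = (3)·253 + (-1)·23 = 736.

736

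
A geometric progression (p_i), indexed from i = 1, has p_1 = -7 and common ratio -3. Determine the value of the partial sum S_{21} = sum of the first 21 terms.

p_i = (-7)·(-3)^(i-1).
S = (-7)·((-3)^21 - 1)/(-3 - 1) = (-7)·(-10460353203 - 1)/(-4) = -18305618107.

-18305618107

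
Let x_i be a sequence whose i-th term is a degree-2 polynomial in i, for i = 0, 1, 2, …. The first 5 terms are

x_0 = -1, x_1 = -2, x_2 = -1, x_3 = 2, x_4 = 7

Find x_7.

34

1st diffs: -1, 1, 3, 5.
2nd diffs: 2, 2, 2 (constant).
Newton forward-difference form: x_i = -1 + (-1)·C(i,1) + 2·C(i,2).
At i = 7: i = 7, so x_7 = -1 - 7 + 42 = 34.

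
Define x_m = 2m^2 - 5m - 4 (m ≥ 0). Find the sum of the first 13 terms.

858

Over m = 0..12: Σm = 78, Σm² = 650.
Total = (2)·650 + (-5)·78 + (-4)·13 = 858.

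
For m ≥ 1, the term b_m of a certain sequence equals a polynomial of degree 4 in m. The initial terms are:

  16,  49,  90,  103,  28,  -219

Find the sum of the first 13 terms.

1st diffs: 33, 41, 13, -75, -247.
2nd diffs: 8, -28, -88, -172.
3rd diffs: -36, -60, -84.
4th diffs: -24, -24 (constant).
Newton forward-difference form: b_m = 16 + 33·C(m-1,1) + 8·C(m-1,2) + (-36)·C(m-1,3) + (-24)·C(m-1,4).
Continuing: …, -746, -1685, -3192, -5447, …, b_{13} = -18860.
Summing m = 1..13 (13 terms) gives -51558.

-51558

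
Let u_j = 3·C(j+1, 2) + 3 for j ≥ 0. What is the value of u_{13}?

C(14, 2) = 91, so u_{13} = 276.

276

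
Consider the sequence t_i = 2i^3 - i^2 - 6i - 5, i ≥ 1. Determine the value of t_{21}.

17950

t_{21} = 2·21^3 - 1·21^2 - 6·21 - 5 = 17950.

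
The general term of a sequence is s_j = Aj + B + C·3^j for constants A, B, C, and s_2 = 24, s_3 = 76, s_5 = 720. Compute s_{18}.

1162261432

The three given values yield: 2A + B + 9C = 24; 3A + B + 27C = 76; 5A + B + 243C = 720.
Subtracting the first from the second: A + 18C = 52.
Subtracting the second from the third: 2A + 216C = 644.
Solving: C = 3, A = -2, then B = 1.
Therefore s_{18} = -36 + 1 + 3·387420489 = 1162261432.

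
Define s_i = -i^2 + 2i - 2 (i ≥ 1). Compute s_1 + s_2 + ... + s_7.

-98

Over i = 1..7: Σi = 28, Σi² = 140.
Total = (-1)·140 + (2)·28 + (-2)·7 = -98.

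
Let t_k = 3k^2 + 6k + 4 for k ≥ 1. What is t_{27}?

t_{27} = 3·27^2 + 6·27 + 4 = 2353.

2353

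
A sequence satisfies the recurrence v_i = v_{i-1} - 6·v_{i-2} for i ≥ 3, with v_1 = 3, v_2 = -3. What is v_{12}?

-66819

Compute successive terms:
v_3 = -21;  v_4 = -3;  v_5 = 123;  v_6 = 141;  v_7 = -597;  v_8 = -1443;  v_9 = 2139;  v_{10} = 10797;  v_{11} = -2037;  v_{12} = -66819.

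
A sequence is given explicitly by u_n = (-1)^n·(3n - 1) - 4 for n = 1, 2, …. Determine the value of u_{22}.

61

(-1)^22 = 1; 3n - 1 at n=22 is 65; so u_{22} = 61.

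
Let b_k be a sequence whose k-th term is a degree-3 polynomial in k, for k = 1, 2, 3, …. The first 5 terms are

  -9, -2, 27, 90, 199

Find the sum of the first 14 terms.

20531

1st diffs: 7, 29, 63, 109.
2nd diffs: 22, 34, 46.
3rd diffs: 12, 12 (constant).
Newton forward-difference form: b_k = -9 + 7·C(k-1,1) + 22·C(k-1,2) + 12·C(k-1,3).
Continuing: …, 366, 603, 922, 1335, …, b_{14} = 5230.
Summing k = 1..14 (14 terms) gives 20531.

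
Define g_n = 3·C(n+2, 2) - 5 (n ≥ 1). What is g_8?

C(10, 2) = 45, so g_8 = 130.

130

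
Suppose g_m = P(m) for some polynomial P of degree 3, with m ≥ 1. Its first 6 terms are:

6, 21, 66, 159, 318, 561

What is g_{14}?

7689

1st diffs: 15, 45, 93, 159, 243.
2nd diffs: 30, 48, 66, 84.
3rd diffs: 18, 18, 18 (constant).
Newton forward-difference form: g_m = 6 + 15·C(m-1,1) + 30·C(m-1,2) + 18·C(m-1,3).
At m = 14: m-1 = 13, so g_{14} = 6 + 195 + 2340 + 5148 = 7689.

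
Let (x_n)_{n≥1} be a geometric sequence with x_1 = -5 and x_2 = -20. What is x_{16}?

Common ratio r = 4.
x_n = (-5)·4^(n-1).
x_{16} = (-5)·4^15 = -5368709120.

-5368709120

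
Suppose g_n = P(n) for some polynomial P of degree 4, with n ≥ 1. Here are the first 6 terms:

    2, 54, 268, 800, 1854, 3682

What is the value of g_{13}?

69398

1st diffs: 52, 214, 532, 1054, 1828.
2nd diffs: 162, 318, 522, 774.
3rd diffs: 156, 204, 252.
4th diffs: 48, 48 (constant).
So g_n = 2n^4 + 6n^3 - 5n^2 - 5n + 4.
Evaluating at n = 13 gives g_{13} = 69398.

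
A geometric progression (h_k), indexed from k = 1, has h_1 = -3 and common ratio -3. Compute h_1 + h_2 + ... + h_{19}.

h_k = (-3)·(-3)^(k-1).
S = (-3)·((-3)^19 - 1)/(-3 - 1) = (-3)·(-1162261467 - 1)/(-4) = -871696101.

-871696101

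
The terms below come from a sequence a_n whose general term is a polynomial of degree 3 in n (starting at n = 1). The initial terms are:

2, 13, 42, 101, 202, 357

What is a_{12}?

3093

1st diffs: 11, 29, 59, 101, 155.
2nd diffs: 18, 30, 42, 54.
3rd diffs: 12, 12, 12 (constant).
Newton forward-difference form: a_n = 2 + 11·C(n-1,1) + 18·C(n-1,2) + 12·C(n-1,3).
At n = 12: n-1 = 11, so a_{12} = 2 + 121 + 990 + 1980 = 3093.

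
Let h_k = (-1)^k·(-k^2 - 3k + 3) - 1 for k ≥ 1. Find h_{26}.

-752

(-1)^26 = 1; -k^2 - 3k + 3 at k=26 is -751; so h_{26} = -752.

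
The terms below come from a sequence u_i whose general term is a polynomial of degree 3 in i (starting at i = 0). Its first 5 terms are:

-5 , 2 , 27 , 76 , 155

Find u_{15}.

1st diffs: 7, 25, 49, 79.
2nd diffs: 18, 24, 30.
3rd diffs: 6, 6 (constant).
Newton forward-difference form: u_i = -5 + 7·C(i,1) + 18·C(i,2) + 6·C(i,3).
At i = 15: i = 15, so u_{15} = -5 + 105 + 1890 + 2730 = 4720.

4720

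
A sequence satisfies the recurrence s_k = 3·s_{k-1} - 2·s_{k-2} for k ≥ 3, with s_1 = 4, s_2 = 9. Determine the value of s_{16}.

163839

s_3 = 19  s_4 = 39  s_5 = 79  …  s_{13} = 20479  s_{14} = 40959  s_{15} = 81919  s_{16} = 163839.
(Characteristic roots are 2 and 1.)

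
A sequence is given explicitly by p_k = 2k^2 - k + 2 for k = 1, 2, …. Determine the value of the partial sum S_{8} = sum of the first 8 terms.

Over k = 1..8: Σk = 36, Σk² = 204.
Total = (2)·204 + (-1)·36 + (2)·8 = 388.

388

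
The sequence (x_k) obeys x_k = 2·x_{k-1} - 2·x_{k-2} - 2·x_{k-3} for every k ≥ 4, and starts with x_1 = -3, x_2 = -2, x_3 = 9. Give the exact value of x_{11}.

x_4 = 28  x_5 = 42  x_6 = 10  x_7 = -120  x_8 = -344  x_9 = -468  x_{10} = -8  x_{11} = 1608.

1608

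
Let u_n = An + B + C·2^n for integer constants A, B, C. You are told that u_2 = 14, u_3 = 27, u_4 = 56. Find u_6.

The three given values yield: 2A + B + 4C = 14; 3A + B + 8C = 27; 4A + B + 16C = 56.
Subtracting the first from the second: A + 4C = 13.
Subtracting the second from the third: A + 8C = 29.
Solving: C = 4, A = -3, then B = 4.
Therefore u_6 = -18 + 4 + 4·64 = 242.

242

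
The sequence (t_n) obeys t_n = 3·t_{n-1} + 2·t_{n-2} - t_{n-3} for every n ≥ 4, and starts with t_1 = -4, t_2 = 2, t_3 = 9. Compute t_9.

t_4 = 35; t_5 = 121; t_6 = 424; t_7 = 1479; t_8 = 5164; t_9 = 18026.

18026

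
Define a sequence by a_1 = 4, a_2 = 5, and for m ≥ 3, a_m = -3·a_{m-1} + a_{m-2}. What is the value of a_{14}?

Applying the relation repeatedly:
a_3 = -11, a_4 = 38, a_5 = -125, …, a_{11} = -162305, a_{12} = 536057, a_{13} = -1770476, a_{14} = 5847485.

5847485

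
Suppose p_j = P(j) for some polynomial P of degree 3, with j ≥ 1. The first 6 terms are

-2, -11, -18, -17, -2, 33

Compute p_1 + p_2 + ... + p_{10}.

1st diffs: -9, -7, 1, 15, 35.
2nd diffs: 2, 8, 14, 20.
3rd diffs: 6, 6, 6 (constant).
So p_j = j^3 - 5j^2 - j + 3.
Continuing: 94, 187, 318, 493.
Summing j = 1..10 (10 terms) gives 1075.

1075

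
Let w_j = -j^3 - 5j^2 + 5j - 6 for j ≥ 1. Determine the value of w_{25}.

w_{25} = -1·25^3 - 5·25^2 + 5·25 - 6 = -18631.

-18631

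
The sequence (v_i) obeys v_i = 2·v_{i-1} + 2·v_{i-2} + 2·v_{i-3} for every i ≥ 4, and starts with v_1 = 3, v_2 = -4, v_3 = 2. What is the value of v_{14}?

Iterate the recurrence:
v_4 = 2; v_5 = 0; v_6 = 8; …; v_{11} = 1424; v_{12} = 4160; v_{13} = 12144; v_{14} = 35456.

35456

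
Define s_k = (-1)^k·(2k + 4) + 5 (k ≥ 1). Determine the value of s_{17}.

(-1)^17 = -1; 2k + 4 at k=17 is 38; so s_{17} = -33.

-33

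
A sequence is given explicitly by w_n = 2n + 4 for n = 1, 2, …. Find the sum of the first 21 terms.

Over n = 1..21: Σn = 231.
Total = (2)·231 + (4)·21 = 546.

546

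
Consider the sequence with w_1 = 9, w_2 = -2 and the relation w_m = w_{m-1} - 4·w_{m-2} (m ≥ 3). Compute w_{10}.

w_3 = -38;  w_4 = -30;  w_5 = 122;  w_6 = 242;  w_7 = -246;  w_8 = -1214;  w_9 = -230;  w_{10} = 4626.

4626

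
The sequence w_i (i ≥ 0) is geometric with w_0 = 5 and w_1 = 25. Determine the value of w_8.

1953125

Common ratio r = 5.
w_i = 5·5^(i-0).
w_8 = 5·5^8 = 1953125.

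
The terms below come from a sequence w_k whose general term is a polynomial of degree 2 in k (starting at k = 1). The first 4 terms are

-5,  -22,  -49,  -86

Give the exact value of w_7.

-257

1st diffs: -17, -27, -37.
2nd diffs: -10, -10 (constant).
Newton forward-difference form: w_k = -5 + (-17)·C(k-1,1) + (-10)·C(k-1,2).
At k = 7: k-1 = 6, so w_7 = -5 - 102 - 150 = -257.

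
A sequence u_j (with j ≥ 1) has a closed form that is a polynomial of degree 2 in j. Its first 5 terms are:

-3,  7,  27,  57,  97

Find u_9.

357

1st diffs: 10, 20, 30, 40.
2nd diffs: 10, 10, 10 (constant).
Newton forward-difference form: u_j = -3 + 10·C(j-1,1) + 10·C(j-1,2).
At j = 9: j-1 = 8, so u_9 = -3 + 80 + 280 = 357.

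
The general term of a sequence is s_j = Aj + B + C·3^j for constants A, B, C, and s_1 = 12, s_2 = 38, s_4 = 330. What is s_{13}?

6377316

At j = 1, 2, 4: A + B + 3C = 12; 2A + B + 9C = 38; 4A + B + 81C = 330.
Subtracting the first from the second: A + 6C = 26.
Subtracting the second from the third: 2A + 72C = 292.
Solving: C = 4, A = 2, then B = -2.
So s_j = 2·j + (-2) + 4·3^j; at j=13 this is 6377316.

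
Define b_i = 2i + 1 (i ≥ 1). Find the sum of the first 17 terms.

Over i = 1..17: Σi = 153.
Total = (2)·153 + (1)·17 = 323.

323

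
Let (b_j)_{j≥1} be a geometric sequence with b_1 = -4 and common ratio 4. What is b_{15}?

-1073741824

b_j = (-4)·4^(j-1).
b_{15} = (-4)·4^14 = -1073741824.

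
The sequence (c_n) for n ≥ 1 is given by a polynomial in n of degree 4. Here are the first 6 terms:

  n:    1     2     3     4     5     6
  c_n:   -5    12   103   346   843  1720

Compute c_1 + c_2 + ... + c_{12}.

74960

1st diffs: 17, 91, 243, 497, 877.
2nd diffs: 74, 152, 254, 380.
3rd diffs: 78, 102, 126.
4th diffs: 24, 24 (constant).
Newton forward-difference form: c_n = -5 + 17·C(n-1,1) + 74·C(n-1,2) + 78·C(n-1,3) + 24·C(n-1,4).
Continuing: …, 3127, 5238, 8251, 12388, …, c_{12} = 25042.
Summing n = 1..12 (12 terms) gives 74960.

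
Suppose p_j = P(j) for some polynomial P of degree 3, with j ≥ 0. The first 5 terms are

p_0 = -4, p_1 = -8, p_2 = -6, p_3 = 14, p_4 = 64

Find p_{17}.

8904

1st diffs: -4, 2, 20, 50.
2nd diffs: 6, 18, 30.
3rd diffs: 12, 12 (constant).
Newton forward-difference form: p_j = -4 + (-4)·C(j,1) + 6·C(j,2) + 12·C(j,3).
At j = 17: j = 17, so p_{17} = -4 - 68 + 816 + 8160 = 8904.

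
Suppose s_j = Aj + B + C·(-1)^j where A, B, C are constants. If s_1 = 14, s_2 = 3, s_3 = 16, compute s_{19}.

Plug in j = 1, 2, 3: A + B - C = 14; 2A + B + C = 3; 3A + B - C = 16.
Subtracting the first from the second: A + 2C = -11.
Subtracting the second from the third: A - 2C = 13.
Solving: C = -6, A = 1, then B = 7.
So s_j = 1·j + 7 + (-6)·(-1)^j; at j=19 this is 32.

32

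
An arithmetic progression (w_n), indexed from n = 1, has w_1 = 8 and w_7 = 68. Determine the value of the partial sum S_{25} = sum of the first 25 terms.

3200

Common difference d = (68 - 8) / (7 - 1) = 10.
w_n = 8 + (n - 1)·10.
w_{25} = 248; S = 25·(8 + 248)/2 = 3200.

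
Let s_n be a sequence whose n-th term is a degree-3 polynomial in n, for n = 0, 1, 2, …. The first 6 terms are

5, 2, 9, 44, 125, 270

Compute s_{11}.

1st diffs: -3, 7, 35, 81, 145.
2nd diffs: 10, 28, 46, 64.
3rd diffs: 18, 18, 18 (constant).
Newton forward-difference form: s_n = 5 + (-3)·C(n,1) + 10·C(n,2) + 18·C(n,3).
At n = 11: n = 11, so s_{11} = 5 - 33 + 550 + 2970 = 3492.

3492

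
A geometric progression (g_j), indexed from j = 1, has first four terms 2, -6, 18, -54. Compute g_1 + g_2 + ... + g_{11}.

88574

Common ratio r = -3.
g_j = 2·(-3)^(j-1).
S = 2·((-3)^11 - 1)/(-3 - 1) = 2·(-177147 - 1)/(-4) = 88574.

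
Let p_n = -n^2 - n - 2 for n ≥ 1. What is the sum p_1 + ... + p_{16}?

Over n = 1..16: Σn = 136, Σn² = 1496.
Total = (-1)·1496 + (-1)·136 + (-2)·16 = -1664.

-1664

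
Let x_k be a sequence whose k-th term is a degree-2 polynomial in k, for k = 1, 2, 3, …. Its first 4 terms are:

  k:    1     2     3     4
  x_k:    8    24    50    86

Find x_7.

1st diffs: 16, 26, 36.
2nd diffs: 10, 10 (constant).
So x_k = 5k^2 + k + 2.
Evaluating at k = 7 gives x_7 = 254.

254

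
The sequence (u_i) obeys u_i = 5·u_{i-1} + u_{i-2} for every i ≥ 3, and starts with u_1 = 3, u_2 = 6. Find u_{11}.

17406528

Step forward from the initial values:
u_3 = 33, u_4 = 171, u_5 = 888, u_6 = 4611, u_7 = 23943, u_8 = 124326, u_9 = 645573, u_{10} = 3352191, u_{11} = 17406528.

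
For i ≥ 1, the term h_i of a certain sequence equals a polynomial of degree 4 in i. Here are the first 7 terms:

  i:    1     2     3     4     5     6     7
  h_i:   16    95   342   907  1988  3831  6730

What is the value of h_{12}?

1st diffs: 79, 247, 565, 1081, 1843, 2899.
2nd diffs: 168, 318, 516, 762, 1056.
3rd diffs: 150, 198, 246, 294.
4th diffs: 48, 48, 48 (constant).
So h_i = 2i^4 + 5i^3 + 4i^2 + 2i + 3.
Evaluating at i = 12 gives h_{12} = 50715.

50715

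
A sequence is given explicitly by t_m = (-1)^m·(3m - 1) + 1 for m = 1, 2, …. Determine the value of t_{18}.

(-1)^18 = 1; 3m - 1 at m=18 is 53; so t_{18} = 54.

54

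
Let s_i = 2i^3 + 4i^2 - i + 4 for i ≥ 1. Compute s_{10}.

s_{10} = 2·10^3 + 4·10^2 - 1·10 + 4 = 2394.

2394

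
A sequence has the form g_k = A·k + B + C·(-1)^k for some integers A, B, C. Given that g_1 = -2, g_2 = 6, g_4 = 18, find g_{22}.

Plug in k = 1, 2, 4: A + B - C = -2; 2A + B + C = 6; 4A + B + C = 18.
Subtracting the first from the second: A + 2C = 8.
Subtracting the second from the third: 2A = 12.
Solving: C = 1, A = 6, then B = -7.
Hence g_{22} = 6·22 + (-7) + 1·1 = 126.

126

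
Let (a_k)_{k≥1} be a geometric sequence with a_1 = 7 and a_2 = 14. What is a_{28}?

939524096

Common ratio r = 2.
a_k = 7·2^(k-1).
a_{28} = 7·2^27 = 939524096.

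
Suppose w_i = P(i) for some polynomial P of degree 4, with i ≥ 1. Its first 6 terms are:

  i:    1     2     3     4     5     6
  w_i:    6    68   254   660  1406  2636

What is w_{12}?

1st diffs: 62, 186, 406, 746, 1230.
2nd diffs: 124, 220, 340, 484.
3rd diffs: 96, 120, 144.
4th diffs: 24, 24 (constant).
So w_i = i^4 + 6i^3 + i^2 + 2i - 4.
Evaluating at i = 12 gives w_{12} = 31268.

31268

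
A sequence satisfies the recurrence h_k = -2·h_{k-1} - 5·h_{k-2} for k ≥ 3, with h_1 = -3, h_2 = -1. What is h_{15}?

261577

h_3 = 17, h_4 = -29, h_5 = -27, …, h_{12} = 24691, h_{13} = -14667, h_{14} = -94121, h_{15} = 261577.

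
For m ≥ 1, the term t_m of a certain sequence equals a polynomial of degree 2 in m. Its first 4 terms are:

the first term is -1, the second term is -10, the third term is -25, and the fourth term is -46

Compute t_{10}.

1st diffs: -9, -15, -21.
2nd diffs: -6, -6 (constant).
So t_m = -3m^2 + 2.
Evaluating at m = 10 gives t_{10} = -298.

-298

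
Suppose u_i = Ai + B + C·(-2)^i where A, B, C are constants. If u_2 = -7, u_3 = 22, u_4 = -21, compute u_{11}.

The three given values yield: 2A + B + 4C = -7; 3A + B - 8C = 22; 4A + B + 16C = -21.
Subtracting the first from the second: A - 12C = 29.
Subtracting the second from the third: A + 24C = -43.
Solving: C = -2, A = 5, then B = -9.
Hence u_{11} = 5·11 + (-9) + (-2)·(-2048) = 4142.

4142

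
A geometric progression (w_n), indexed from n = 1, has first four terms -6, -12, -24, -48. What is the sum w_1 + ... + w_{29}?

-3221225466

Common ratio r = 2.
w_n = (-6)·2^(n-1).
S = (-6)·(2^29 - 1)/(2 - 1) = (-6)·(536870912 - 1)/(1) = -3221225466.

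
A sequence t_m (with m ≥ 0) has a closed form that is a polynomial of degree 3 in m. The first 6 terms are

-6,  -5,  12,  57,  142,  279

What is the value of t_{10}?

1st diffs: 1, 17, 45, 85, 137.
2nd diffs: 16, 28, 40, 52.
3rd diffs: 12, 12, 12 (constant).
Newton forward-difference form: t_m = -6 + 1·C(m,1) + 16·C(m,2) + 12·C(m,3).
At m = 10: m = 10, so t_{10} = -6 + 10 + 720 + 1440 = 2164.

2164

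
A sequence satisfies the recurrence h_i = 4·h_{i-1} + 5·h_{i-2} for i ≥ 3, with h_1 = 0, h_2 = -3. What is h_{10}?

Applying the relation repeatedly:
h_3 = -12; h_4 = -63; h_5 = -312; h_6 = -1563; h_7 = -7812; h_8 = -39063; h_9 = -195312; h_{10} = -976563.
(Characteristic roots are 5 and -1.)

-976563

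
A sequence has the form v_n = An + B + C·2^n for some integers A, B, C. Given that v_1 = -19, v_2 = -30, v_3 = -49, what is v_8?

The three given values yield: A + B + 2C = -19; 2A + B + 4C = -30; 3A + B + 8C = -49.
Subtracting the first from the second: A + 2C = -11.
Subtracting the second from the third: A + 4C = -19.
Solving: C = -4, A = -3, then B = -8.
So v_n = -3·n + (-8) + (-4)·2^n; at n=8 this is -1056.

-1056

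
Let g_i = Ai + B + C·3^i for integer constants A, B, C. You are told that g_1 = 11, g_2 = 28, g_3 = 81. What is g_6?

Plug in i = 1, 2, 3: A + B + 3C = 11; 2A + B + 9C = 28; 3A + B + 27C = 81.
Subtracting the first from the second: A + 6C = 17.
Subtracting the second from the third: A + 18C = 53.
Solving: C = 3, A = -1, then B = 3.
Therefore g_6 = -6 + 3 + 3·729 = 2184.

2184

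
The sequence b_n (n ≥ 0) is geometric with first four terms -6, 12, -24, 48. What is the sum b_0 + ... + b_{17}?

524286

Common ratio r = -2.
b_n = (-6)·(-2)^(n-0).
S = (-6)·((-2)^18 - 1)/(-2 - 1) = (-6)·(262144 - 1)/(-3) = 524286.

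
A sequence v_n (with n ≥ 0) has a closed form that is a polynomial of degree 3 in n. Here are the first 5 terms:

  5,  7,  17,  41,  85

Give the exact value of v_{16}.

4357

1st diffs: 2, 10, 24, 44.
2nd diffs: 8, 14, 20.
3rd diffs: 6, 6 (constant).
So v_n = n^3 + n^2 + 5.
Evaluating at n = 16 gives v_{16} = 4357.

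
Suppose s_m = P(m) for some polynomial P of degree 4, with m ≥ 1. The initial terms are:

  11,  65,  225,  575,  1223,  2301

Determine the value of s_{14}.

50165

1st diffs: 54, 160, 350, 648, 1078.
2nd diffs: 106, 190, 298, 430.
3rd diffs: 84, 108, 132.
4th diffs: 24, 24 (constant).
So s_m = m^4 + 4m^3 + 4m^2 - m + 3.
Evaluating at m = 14 gives s_{14} = 50165.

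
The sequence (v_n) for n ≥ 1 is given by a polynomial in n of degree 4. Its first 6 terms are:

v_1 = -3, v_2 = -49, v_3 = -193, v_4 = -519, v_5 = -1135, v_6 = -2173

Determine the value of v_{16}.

-81963

1st diffs: -46, -144, -326, -616, -1038.
2nd diffs: -98, -182, -290, -422.
3rd diffs: -84, -108, -132.
4th diffs: -24, -24 (constant).
Newton forward-difference form: v_n = -3 + (-46)·C(n-1,1) + (-98)·C(n-1,2) + (-84)·C(n-1,3) + (-24)·C(n-1,4).
At n = 16: n-1 = 15, so v_{16} = -3 - 690 - 10290 - 38220 - 32760 = -81963.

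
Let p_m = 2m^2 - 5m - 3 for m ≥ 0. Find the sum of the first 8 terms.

Over m = 0..7: Σm = 28, Σm² = 140.
Total = (2)·140 + (-5)·28 + (-3)·8 = 116.

116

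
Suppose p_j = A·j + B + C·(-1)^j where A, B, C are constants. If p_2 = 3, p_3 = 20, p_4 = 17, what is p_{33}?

The three given values yield: 2A + B + C = 3; 3A + B - C = 20; 4A + B + C = 17.
Subtracting the first from the second: A - 2C = 17.
Subtracting the second from the third: A + 2C = -3.
Solving: C = -5, A = 7, then B = -6.
Hence p_{33} = 7·33 + (-6) + (-5)·(-1) = 230.

230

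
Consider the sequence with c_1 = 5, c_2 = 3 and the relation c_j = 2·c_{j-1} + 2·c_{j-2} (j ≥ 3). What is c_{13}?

332480

Compute successive terms:
c_3 = 16; c_4 = 38; c_5 = 108; …; c_{10} = 16304; c_{11} = 44544; c_{12} = 121696; c_{13} = 332480.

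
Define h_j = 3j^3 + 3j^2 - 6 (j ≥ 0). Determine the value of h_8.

h_8 = 3·8^3 + 3·8^2 - 6 = 1722.

1722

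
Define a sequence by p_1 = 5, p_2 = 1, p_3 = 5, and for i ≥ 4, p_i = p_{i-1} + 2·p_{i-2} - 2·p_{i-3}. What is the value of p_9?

5

Compute successive terms:
p_4 = -3  p_5 = 5  p_6 = -11  p_7 = 5  p_8 = -27  p_9 = 5.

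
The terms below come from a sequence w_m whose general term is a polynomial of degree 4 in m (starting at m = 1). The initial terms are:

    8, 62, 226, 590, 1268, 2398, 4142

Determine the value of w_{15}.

1st diffs: 54, 164, 364, 678, 1130, 1744.
2nd diffs: 110, 200, 314, 452, 614.
3rd diffs: 90, 114, 138, 162.
4th diffs: 24, 24, 24 (constant).
Newton forward-difference form: w_m = 8 + 54·C(m-1,1) + 110·C(m-1,2) + 90·C(m-1,3) + 24·C(m-1,4).
At m = 15: m-1 = 14, so w_{15} = 8 + 756 + 10010 + 32760 + 24024 = 67558.

67558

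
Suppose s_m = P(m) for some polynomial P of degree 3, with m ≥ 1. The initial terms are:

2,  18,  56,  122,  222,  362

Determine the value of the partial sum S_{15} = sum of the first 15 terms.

19910

1st diffs: 16, 38, 66, 100, 140.
2nd diffs: 22, 28, 34, 40.
3rd diffs: 6, 6, 6 (constant).
So s_m = m^3 + 5m^2 - 6m + 2.
Continuing: …, 548, 786, 1082, 1442, …, s_{15} = 4412.
Summing m = 1..15 (15 terms) gives 19910.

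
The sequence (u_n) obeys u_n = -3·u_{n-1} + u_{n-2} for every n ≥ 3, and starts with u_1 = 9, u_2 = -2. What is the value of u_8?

-5618

Compute successive terms:
u_3 = 15;  u_4 = -47;  u_5 = 156;  u_6 = -515;  u_7 = 1701;  u_8 = -5618.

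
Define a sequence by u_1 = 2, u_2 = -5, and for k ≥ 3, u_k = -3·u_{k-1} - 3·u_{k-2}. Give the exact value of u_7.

u_3 = 9;  u_4 = -12;  u_5 = 9;  u_6 = 9;  u_7 = -54.

-54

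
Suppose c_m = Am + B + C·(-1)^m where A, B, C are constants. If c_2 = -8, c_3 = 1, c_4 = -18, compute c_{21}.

-89

The three given values yield: 2A + B + C = -8; 3A + B - C = 1; 4A + B + C = -18.
Subtracting the first from the second: A - 2C = 9.
Subtracting the second from the third: A + 2C = -19.
Solving: C = -7, A = -5, then B = 9.
So c_m = -5·m + 9 + (-7)·(-1)^m; at m=21 this is -89.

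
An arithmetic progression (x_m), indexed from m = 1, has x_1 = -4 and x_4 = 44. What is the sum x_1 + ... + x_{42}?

Common difference d = (44 - (-4)) / (4 - 1) = 16.
x_m = -4 + (m - 1)·16.
x_{42} = 652; S = 42·(-4 + 652)/2 = 13608.

13608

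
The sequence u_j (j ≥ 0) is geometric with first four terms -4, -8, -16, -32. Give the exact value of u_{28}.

-1073741824

Common ratio r = 2.
u_j = (-4)·2^(j-0).
u_{28} = (-4)·2^28 = -1073741824.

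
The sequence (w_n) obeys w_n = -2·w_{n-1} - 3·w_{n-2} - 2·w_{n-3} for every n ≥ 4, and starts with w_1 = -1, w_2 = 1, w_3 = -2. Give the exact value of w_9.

w_4 = 3  w_5 = -2  w_6 = -1  w_7 = 2  w_8 = 3  w_9 = -10.

-10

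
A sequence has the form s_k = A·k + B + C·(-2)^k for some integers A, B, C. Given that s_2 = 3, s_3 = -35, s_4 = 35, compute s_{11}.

Write the equations: 2A + B + 4C = 3; 3A + B - 8C = -35; 4A + B + 16C = 35.
Subtracting the first from the second: A - 12C = -38.
Subtracting the second from the third: A + 24C = 70.
Solving: C = 3, A = -2, then B = -5.
So s_k = -2·k + (-5) + 3·(-2)^k; at k=11 this is -6171.

-6171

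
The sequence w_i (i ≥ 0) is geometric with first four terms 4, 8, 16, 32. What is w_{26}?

Common ratio r = 2.
w_i = 4·2^(i-0).
w_{26} = 4·2^26 = 268435456.

268435456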